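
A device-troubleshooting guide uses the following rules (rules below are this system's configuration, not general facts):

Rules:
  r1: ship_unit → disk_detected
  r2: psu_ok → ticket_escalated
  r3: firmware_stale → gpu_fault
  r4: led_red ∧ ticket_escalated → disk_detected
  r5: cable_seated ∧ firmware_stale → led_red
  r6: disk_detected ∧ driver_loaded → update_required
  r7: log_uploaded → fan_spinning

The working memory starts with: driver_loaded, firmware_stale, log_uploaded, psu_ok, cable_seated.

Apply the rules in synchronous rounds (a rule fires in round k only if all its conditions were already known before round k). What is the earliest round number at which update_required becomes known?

3

Round 1 fires r2, r3, r5, r7, giving ticket_escalated, gpu_fault, led_red, fan_spinning.
Round 2 fires r4, giving disk_detected.
Round 3 fires r6, giving update_required.
update_required first appears in round 3.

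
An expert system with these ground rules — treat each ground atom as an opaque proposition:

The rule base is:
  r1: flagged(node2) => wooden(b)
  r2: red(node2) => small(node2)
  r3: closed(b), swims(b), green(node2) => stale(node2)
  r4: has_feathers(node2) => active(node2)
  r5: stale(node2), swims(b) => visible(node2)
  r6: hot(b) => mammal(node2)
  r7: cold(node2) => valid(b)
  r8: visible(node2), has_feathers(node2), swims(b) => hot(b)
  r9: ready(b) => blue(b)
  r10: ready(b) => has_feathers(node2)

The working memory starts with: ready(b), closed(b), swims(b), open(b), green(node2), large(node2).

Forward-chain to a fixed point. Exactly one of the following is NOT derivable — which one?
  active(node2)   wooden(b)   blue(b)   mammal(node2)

Round 1 fires r3, r9, r10, giving stale(node2), blue(b), has_feathers(node2).
Round 2 fires r4, r5, giving active(node2), visible(node2).
Round 3 fires r8, giving hot(b).
Round 4 fires r6, giving mammal(node2).
Derived: active(node2) (round 2), blue(b) (round 1), mammal(node2) (round 4). wooden(b) never appears in any round.

wooden(b)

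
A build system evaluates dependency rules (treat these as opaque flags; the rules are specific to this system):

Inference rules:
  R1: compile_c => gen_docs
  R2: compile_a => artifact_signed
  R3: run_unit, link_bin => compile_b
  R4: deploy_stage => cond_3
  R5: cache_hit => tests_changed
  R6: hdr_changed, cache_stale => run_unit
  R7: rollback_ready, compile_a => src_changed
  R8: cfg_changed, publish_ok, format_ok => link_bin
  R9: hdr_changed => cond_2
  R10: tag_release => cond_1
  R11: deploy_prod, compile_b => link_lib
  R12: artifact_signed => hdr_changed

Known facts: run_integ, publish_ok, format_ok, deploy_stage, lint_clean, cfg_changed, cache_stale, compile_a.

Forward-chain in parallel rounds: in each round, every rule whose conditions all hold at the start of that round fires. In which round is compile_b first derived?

4

Round 1 fires R2, R4, R8, giving artifact_signed, cond_3, link_bin.
Round 2 fires R12, giving hdr_changed.
Round 3 fires R6, R9, giving run_unit, cond_2.
Round 4 fires R3, giving compile_b.
compile_b first appears in round 4.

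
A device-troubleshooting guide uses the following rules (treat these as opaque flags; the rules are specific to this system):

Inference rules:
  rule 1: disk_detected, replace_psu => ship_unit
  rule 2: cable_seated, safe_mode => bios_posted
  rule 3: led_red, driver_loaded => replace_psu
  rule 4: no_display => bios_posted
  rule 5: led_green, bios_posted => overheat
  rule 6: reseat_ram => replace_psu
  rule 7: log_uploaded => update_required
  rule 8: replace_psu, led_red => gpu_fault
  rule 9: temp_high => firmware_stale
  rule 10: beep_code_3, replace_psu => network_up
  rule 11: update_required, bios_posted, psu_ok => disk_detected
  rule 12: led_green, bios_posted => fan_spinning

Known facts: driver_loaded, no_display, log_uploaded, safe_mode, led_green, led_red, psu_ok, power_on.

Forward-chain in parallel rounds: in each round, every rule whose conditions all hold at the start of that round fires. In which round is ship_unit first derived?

Round 1 — rule 3, rule 4, rule 7, derive replace_psu, bios_posted, update_required.
Round 2 — rule 5, rule 8, rule 11, rule 12, derive overheat, gpu_fault, disk_detected, fan_spinning.
Round 3 — rule 1, derive ship_unit.
ship_unit first appears in round 3.

3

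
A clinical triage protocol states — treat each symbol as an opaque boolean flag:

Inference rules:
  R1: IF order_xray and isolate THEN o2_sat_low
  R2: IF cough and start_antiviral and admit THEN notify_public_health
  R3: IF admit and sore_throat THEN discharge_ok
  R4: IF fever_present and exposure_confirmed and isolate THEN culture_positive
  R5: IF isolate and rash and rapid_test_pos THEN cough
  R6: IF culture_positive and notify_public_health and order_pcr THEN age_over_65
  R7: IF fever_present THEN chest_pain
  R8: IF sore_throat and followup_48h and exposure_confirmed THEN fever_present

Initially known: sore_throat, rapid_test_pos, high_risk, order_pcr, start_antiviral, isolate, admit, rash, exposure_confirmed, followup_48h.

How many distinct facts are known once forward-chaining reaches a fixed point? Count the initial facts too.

Round 1 — R3, R5, R8, derive discharge_ok, cough, fever_present.
Round 2 — R2, R4, R7, derive notify_public_health, culture_positive, chest_pain.
Round 3 — R6, derive age_over_65.
Closure: {admit, age_over_65, chest_pain, cough, culture_positive, discharge_ok, exposure_confirmed, fever_present, followup_48h, high_risk, isolate, notify_public_health, order_pcr, rapid_test_pos, rash, sore_throat, start_antiviral} — 17 facts.

17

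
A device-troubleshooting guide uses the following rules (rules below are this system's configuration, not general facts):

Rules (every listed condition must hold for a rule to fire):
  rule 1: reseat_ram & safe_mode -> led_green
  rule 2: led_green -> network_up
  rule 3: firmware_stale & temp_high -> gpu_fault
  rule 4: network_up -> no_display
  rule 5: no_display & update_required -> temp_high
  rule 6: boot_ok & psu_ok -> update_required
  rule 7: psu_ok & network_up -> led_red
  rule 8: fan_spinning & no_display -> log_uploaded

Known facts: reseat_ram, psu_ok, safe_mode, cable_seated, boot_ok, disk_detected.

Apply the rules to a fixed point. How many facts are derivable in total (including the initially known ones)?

12

Round 1 fires rule 1, rule 6, giving led_green, update_required.
Round 2 fires rule 2, giving network_up.
Round 3 fires rule 4, rule 7, giving no_display, led_red.
Round 4 fires rule 5, giving temp_high.
Closure: {boot_ok, cable_seated, disk_detected, led_green, led_red, network_up, no_display, psu_ok, reseat_ram, safe_mode, temp_high, update_required} — 12 facts.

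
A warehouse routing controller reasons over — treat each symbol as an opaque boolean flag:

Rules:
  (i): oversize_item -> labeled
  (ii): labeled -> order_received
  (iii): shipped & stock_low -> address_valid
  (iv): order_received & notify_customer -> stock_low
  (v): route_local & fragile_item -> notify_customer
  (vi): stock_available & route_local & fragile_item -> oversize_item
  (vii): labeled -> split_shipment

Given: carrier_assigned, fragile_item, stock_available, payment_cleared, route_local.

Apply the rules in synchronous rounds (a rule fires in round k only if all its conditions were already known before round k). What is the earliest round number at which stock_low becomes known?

Round 1: (v) [route_local & fragile_item -> notify_customer]; (vi) [stock_available & route_local & fragile_item -> oversize_item]. New: notify_customer, oversize_item.
Round 2: (i) [oversize_item -> labeled]. New: labeled.
Round 3: (ii) [labeled -> order_received]; (vii) [labeled -> split_shipment]. New: order_received, split_shipment.
Round 4: (iv) [order_received & notify_customer -> stock_low]. New: stock_low.
stock_low first appears in round 4.

4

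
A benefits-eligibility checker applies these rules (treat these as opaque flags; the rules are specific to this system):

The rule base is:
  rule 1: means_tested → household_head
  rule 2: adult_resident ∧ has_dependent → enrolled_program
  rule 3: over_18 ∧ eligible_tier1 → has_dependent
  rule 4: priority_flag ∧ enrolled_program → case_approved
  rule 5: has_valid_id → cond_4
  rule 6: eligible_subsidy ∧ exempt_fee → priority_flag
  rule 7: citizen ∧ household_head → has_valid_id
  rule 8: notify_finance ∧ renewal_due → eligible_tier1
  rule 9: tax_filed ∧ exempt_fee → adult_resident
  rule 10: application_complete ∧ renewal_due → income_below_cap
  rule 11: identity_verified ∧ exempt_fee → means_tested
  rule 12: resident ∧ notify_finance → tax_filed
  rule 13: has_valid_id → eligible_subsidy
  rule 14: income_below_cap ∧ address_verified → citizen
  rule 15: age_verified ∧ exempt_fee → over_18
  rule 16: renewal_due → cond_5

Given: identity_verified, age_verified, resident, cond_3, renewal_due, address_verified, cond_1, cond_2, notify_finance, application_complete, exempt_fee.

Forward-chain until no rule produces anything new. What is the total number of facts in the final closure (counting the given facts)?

Round 1 fires rule 8, rule 10, rule 11, rule 12, rule 15, rule 16, giving eligible_tier1, income_below_cap, means_tested, tax_filed, over_18, cond_5.
Round 2 fires rule 1, rule 3, rule 9, rule 14, giving household_head, has_dependent, adult_resident, citizen.
Round 3 fires rule 2, rule 7, giving enrolled_program, has_valid_id.
Round 4 fires rule 5, rule 13, giving cond_4, eligible_subsidy.
Round 5 fires rule 6, giving priority_flag.
Round 6 fires rule 4, giving case_approved.
Closure: {address_verified, adult_resident, age_verified, application_complete, case_approved, citizen, cond_1, cond_2, cond_3, cond_4, cond_5, eligible_subsidy, eligible_tier1, enrolled_program, exempt_fee, has_dependent, has_valid_id, household_head, identity_verified, income_below_cap, means_tested, notify_finance, over_18, priority_flag, renewal_due, resident, tax_filed} — 27 facts.

27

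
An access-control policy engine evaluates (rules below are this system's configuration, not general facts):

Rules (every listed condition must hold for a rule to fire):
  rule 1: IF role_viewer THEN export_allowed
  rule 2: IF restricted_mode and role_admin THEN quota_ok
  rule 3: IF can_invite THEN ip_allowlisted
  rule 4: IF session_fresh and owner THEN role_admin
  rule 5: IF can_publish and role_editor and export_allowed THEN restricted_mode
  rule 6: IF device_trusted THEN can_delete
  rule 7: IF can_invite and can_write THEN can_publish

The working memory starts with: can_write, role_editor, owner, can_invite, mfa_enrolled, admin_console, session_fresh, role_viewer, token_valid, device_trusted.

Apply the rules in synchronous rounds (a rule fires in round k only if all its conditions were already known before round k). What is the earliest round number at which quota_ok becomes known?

Round 1: rule 1 [IF role_viewer THEN export_allowed]; rule 3 [IF can_invite THEN ip_allowlisted]; rule 4 [IF session_fresh and owner THEN role_admin]; rule 6 [IF device_trusted THEN can_delete]; rule 7 [IF can_invite and can_write THEN can_publish]. Adds export_allowed, ip_allowlisted, role_admin, can_delete, can_publish.
Round 2: rule 5 [IF can_publish and role_editor and export_allowed THEN restricted_mode]. Adds restricted_mode.
Round 3: rule 2 [IF restricted_mode and role_admin THEN quota_ok]. Adds quota_ok.
quota_ok first appears in round 3.

3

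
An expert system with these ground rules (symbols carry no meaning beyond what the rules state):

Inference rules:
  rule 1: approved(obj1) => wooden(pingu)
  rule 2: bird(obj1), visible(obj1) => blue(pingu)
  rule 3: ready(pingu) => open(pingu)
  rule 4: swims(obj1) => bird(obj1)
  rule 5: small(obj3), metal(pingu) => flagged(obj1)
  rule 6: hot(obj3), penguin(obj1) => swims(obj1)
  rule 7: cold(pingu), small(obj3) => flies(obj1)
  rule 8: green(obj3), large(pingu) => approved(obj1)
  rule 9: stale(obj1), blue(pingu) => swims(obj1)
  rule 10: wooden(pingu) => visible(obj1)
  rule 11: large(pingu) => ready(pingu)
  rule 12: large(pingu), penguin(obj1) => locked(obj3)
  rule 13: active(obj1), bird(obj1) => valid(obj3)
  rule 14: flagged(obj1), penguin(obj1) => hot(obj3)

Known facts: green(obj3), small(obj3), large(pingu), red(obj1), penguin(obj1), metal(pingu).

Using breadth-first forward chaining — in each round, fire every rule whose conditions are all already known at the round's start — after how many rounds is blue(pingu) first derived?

Round 1: rule 5 [small(obj3), metal(pingu) => flagged(obj1)]; rule 8 [green(obj3), large(pingu) => approved(obj1)]; rule 11 [large(pingu) => ready(pingu)]; rule 12 [large(pingu), penguin(obj1) => locked(obj3)]. Adds flagged(obj1), approved(obj1), ready(pingu), locked(obj3).
Round 2: rule 1 [approved(obj1) => wooden(pingu)]; rule 3 [ready(pingu) => open(pingu)]; rule 14 [flagged(obj1), penguin(obj1) => hot(obj3)]. Adds wooden(pingu), open(pingu), hot(obj3).
Round 3: rule 6 [hot(obj3), penguin(obj1) => swims(obj1)]; rule 10 [wooden(pingu) => visible(obj1)]. Adds swims(obj1), visible(obj1).
Round 4: rule 4 [swims(obj1) => bird(obj1)]. Adds bird(obj1).
Round 5: rule 2 [bird(obj1), visible(obj1) => blue(pingu)]. Adds blue(pingu).
blue(pingu) first appears in round 5.

5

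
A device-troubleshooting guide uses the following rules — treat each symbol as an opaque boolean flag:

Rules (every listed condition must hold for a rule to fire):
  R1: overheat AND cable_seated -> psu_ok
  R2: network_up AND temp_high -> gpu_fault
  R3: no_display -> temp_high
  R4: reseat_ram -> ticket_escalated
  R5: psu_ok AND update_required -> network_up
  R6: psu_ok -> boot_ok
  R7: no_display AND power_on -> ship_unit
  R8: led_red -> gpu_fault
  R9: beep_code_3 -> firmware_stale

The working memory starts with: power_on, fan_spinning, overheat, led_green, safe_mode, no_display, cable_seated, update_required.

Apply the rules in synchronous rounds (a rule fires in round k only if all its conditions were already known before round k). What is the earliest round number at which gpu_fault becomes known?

3

[1] R1 [overheat AND cable_seated -> psu_ok]; R3 [no_display -> temp_high]; R7 [no_display AND power_on -> ship_unit]. ⇒ new: psu_ok, temp_high, ship_unit.
[2] R5 [psu_ok AND update_required -> network_up]; R6 [psu_ok -> boot_ok]. ⇒ new: network_up, boot_ok.
[3] R2 [network_up AND temp_high -> gpu_fault]. ⇒ new: gpu_fault.
gpu_fault first appears in round 3.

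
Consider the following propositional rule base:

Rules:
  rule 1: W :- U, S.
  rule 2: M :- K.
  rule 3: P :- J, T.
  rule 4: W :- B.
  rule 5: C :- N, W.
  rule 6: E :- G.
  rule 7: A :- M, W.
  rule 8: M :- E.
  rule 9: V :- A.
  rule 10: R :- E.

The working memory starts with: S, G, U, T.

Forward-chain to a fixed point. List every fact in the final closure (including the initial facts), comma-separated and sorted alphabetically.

A, E, G, M, R, S, T, U, V, W

Round 1 fires rule 1, rule 6, giving W, E.
Round 2 fires rule 8, rule 10, giving M, R.
Round 3 fires rule 7, giving A.
Round 4 fires rule 9, giving V.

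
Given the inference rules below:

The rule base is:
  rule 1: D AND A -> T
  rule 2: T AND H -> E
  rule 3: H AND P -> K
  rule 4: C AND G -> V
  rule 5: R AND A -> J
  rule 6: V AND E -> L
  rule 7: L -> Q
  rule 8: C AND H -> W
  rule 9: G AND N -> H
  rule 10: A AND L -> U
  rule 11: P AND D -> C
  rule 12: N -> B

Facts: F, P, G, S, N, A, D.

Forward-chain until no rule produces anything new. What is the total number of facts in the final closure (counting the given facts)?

18

Round 1: rule 1 [D AND A -> T]; rule 9 [G AND N -> H]; rule 11 [P AND D -> C]; rule 12 [N -> B]. New: T, H, C, B.
Round 2: rule 2 [T AND H -> E]; rule 3 [H AND P -> K]; rule 4 [C AND G -> V]; rule 8 [C AND H -> W]. New: E, K, V, W.
Round 3: rule 6 [V AND E -> L]. New: L.
Round 4: rule 7 [L -> Q]; rule 10 [A AND L -> U]. New: Q, U.
Closure: {A, B, C, D, E, F, G, H, K, L, N, P, Q, S, T, U, V, W} — 18 facts.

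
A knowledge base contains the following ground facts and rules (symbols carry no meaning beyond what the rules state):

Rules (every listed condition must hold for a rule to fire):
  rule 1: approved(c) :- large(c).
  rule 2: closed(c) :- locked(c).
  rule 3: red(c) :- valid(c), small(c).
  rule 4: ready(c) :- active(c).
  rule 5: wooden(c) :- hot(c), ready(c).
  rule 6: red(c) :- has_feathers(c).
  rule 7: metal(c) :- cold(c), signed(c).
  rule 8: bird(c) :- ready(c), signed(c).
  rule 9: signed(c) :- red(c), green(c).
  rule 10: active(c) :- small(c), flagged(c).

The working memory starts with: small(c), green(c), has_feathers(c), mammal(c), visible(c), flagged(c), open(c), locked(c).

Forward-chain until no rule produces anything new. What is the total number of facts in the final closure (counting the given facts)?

14

[1] rule 2 [closed(c) :- locked(c).]; rule 6 [red(c) :- has_feathers(c).]; rule 10 [active(c) :- small(c), flagged(c).]. ⇒ new: closed(c), red(c), active(c).
[2] rule 4 [ready(c) :- active(c).]; rule 9 [signed(c) :- red(c), green(c).]. ⇒ new: ready(c), signed(c).
[3] rule 8 [bird(c) :- ready(c), signed(c).]. ⇒ new: bird(c).
Closure: {active(c), bird(c), closed(c), flagged(c), green(c), has_feathers(c), locked(c), mammal(c), open(c), ready(c), red(c), signed(c), small(c), visible(c)} — 14 facts.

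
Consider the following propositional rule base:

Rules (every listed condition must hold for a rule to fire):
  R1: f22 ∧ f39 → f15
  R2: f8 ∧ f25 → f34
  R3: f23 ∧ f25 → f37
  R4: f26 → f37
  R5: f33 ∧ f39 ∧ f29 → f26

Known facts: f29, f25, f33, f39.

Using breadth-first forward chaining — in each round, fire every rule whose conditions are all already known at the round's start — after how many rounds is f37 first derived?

[1] R5 [f33 ∧ f39 ∧ f29 → f26]. ⇒ new: f26.
[2] R4 [f26 → f37]. ⇒ new: f37.
f37 first appears in round 2.

2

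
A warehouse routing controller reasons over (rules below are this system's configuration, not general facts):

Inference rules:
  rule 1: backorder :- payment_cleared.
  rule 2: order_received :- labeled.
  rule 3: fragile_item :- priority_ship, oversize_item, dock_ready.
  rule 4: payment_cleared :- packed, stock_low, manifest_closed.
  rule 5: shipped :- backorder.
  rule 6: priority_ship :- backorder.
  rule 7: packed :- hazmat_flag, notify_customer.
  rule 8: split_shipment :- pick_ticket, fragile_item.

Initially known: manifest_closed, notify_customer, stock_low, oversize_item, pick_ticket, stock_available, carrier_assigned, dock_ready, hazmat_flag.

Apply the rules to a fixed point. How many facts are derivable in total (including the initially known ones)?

[1] rule 7 [packed :- hazmat_flag, notify_customer.]. ⇒ new: packed.
[2] rule 4 [payment_cleared :- packed, stock_low, manifest_closed.]. ⇒ new: payment_cleared.
[3] rule 1 [backorder :- payment_cleared.]. ⇒ new: backorder.
[4] rule 5 [shipped :- backorder.]; rule 6 [priority_ship :- backorder.]. ⇒ new: shipped, priority_ship.
[5] rule 3 [fragile_item :- priority_ship, oversize_item, dock_ready.]. ⇒ new: fragile_item.
[6] rule 8 [split_shipment :- pick_ticket, fragile_item.]. ⇒ new: split_shipment.
Closure: {backorder, carrier_assigned, dock_ready, fragile_item, hazmat_flag, manifest_closed, notify_customer, oversize_item, packed, payment_cleared, pick_ticket, priority_ship, shipped, split_shipment, stock_available, stock_low} — 16 facts.

16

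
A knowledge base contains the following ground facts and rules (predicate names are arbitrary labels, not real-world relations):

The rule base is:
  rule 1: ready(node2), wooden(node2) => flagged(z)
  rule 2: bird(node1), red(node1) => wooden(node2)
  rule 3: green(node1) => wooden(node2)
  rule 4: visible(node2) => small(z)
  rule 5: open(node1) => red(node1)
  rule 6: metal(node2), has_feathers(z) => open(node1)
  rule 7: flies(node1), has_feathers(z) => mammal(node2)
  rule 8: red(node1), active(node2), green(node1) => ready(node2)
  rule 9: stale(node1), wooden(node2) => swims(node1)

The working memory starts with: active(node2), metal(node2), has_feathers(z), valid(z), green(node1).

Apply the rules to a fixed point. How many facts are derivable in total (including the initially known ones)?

Round 1: rule 3 [green(node1) => wooden(node2)]; rule 6 [metal(node2), has_feathers(z) => open(node1)]. Adds wooden(node2), open(node1).
Round 2: rule 5 [open(node1) => red(node1)]. Adds red(node1).
Round 3: rule 8 [red(node1), active(node2), green(node1) => ready(node2)]. Adds ready(node2).
Round 4: rule 1 [ready(node2), wooden(node2) => flagged(z)]. Adds flagged(z).
Closure: {active(node2), flagged(z), green(node1), has_feathers(z), metal(node2), open(node1), ready(node2), red(node1), valid(z), wooden(node2)} — 10 facts.

10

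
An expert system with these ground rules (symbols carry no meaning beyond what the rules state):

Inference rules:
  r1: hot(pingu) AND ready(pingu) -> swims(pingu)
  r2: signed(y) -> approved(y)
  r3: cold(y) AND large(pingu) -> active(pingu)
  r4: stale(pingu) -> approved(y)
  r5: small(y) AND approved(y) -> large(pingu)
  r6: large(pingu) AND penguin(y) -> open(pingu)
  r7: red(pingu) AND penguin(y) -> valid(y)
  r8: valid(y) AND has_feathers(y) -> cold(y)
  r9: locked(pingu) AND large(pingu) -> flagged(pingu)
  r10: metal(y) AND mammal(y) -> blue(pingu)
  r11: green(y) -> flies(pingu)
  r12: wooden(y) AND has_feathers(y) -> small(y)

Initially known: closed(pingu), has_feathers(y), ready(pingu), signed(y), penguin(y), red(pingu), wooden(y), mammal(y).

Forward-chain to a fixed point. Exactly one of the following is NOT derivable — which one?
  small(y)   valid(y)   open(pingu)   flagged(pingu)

flagged(pingu)

Round 1: r2 [signed(y) -> approved(y)]; r7 [red(pingu) AND penguin(y) -> valid(y)]; r12 [wooden(y) AND has_feathers(y) -> small(y)]. Adds approved(y), valid(y), small(y).
Round 2: r5 [small(y) AND approved(y) -> large(pingu)]; r8 [valid(y) AND has_feathers(y) -> cold(y)]. Adds large(pingu), cold(y).
Round 3: r3 [cold(y) AND large(pingu) -> active(pingu)]; r6 [large(pingu) AND penguin(y) -> open(pingu)]. Adds active(pingu), open(pingu).
Derived: small(y) (round 1), open(pingu) (round 3), valid(y) (round 1). flagged(pingu) never appears in any round.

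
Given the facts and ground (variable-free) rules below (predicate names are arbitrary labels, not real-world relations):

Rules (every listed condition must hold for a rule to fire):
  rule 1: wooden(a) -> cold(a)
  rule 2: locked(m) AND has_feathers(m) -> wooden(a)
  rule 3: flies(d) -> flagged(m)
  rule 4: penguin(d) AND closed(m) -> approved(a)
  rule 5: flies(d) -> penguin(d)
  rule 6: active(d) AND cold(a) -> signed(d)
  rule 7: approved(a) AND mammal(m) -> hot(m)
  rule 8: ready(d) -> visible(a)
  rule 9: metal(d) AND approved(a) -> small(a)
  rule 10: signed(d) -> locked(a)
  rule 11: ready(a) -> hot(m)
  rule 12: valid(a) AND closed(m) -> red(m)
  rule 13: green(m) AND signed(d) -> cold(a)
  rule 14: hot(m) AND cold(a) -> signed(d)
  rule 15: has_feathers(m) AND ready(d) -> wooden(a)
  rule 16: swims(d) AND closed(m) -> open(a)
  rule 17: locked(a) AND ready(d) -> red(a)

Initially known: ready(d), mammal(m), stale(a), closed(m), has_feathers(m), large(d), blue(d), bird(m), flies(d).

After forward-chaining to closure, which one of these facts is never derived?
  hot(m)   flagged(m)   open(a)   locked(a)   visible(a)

[1] rule 3 [flies(d) -> flagged(m)]; rule 5 [flies(d) -> penguin(d)]; rule 8 [ready(d) -> visible(a)]; rule 15 [has_feathers(m) AND ready(d) -> wooden(a)]. ⇒ new: flagged(m), penguin(d), visible(a), wooden(a).
[2] rule 1 [wooden(a) -> cold(a)]; rule 4 [penguin(d) AND closed(m) -> approved(a)]. ⇒ new: cold(a), approved(a).
[3] rule 7 [approved(a) AND mammal(m) -> hot(m)]. ⇒ new: hot(m).
[4] rule 14 [hot(m) AND cold(a) -> signed(d)]. ⇒ new: signed(d).
[5] rule 10 [signed(d) -> locked(a)]. ⇒ new: locked(a).
[6] rule 17 [locked(a) AND ready(d) -> red(a)]. ⇒ new: red(a).
Derived: flagged(m) (round 1), locked(a) (round 5), hot(m) (round 3), visible(a) (round 1). open(a) never appears in any round.

open(a)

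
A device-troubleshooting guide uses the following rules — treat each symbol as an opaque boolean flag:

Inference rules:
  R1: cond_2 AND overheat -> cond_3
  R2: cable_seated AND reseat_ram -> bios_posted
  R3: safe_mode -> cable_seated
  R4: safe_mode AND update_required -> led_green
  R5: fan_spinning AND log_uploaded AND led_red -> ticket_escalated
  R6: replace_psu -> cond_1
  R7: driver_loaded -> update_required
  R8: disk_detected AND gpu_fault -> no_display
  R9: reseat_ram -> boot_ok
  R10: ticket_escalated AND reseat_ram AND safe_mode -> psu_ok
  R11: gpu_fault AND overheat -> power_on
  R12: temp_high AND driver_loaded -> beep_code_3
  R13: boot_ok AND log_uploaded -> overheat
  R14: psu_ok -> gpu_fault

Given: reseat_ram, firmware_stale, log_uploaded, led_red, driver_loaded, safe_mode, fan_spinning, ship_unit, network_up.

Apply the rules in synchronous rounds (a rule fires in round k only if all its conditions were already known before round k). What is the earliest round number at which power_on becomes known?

4

Round 1 — R3, R5, R7, R9, derive cable_seated, ticket_escalated, update_required, boot_ok.
Round 2 — R2, R4, R10, R13, derive bios_posted, led_green, psu_ok, overheat.
Round 3 — R14, derive gpu_fault.
Round 4 — R11, derive power_on.
power_on first appears in round 4.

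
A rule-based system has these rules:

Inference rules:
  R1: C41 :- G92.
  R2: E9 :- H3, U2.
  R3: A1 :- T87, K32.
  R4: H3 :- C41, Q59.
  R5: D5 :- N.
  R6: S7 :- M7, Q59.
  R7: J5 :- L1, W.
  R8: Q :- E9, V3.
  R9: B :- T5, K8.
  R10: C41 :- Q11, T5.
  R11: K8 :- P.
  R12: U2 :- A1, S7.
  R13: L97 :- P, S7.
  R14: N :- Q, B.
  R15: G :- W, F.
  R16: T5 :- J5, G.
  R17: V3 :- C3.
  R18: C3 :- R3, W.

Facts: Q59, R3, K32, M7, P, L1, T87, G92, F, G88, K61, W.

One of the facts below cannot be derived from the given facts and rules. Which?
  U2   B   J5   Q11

Round 1: R1 [C41 :- G92.]; R3 [A1 :- T87, K32.]; R6 [S7 :- M7, Q59.]; R7 [J5 :- L1, W.]; R11 [K8 :- P.]; R15 [G :- W, F.]; R18 [C3 :- R3, W.]. Adds C41, A1, S7, J5, K8, G, C3.
Round 2: R4 [H3 :- C41, Q59.]; R12 [U2 :- A1, S7.]; R13 [L97 :- P, S7.]; R16 [T5 :- J5, G.]; R17 [V3 :- C3.]. Adds H3, U2, L97, T5, V3.
Round 3: R2 [E9 :- H3, U2.]; R9 [B :- T5, K8.]. Adds E9, B.
Round 4: R8 [Q :- E9, V3.]. Adds Q.
Round 5: R14 [N :- Q, B.]. Adds N.
Round 6: R5 [D5 :- N.]. Adds D5.
Derived: J5 (round 1), U2 (round 2), B (round 3). Q11 never appears in any round.

Q11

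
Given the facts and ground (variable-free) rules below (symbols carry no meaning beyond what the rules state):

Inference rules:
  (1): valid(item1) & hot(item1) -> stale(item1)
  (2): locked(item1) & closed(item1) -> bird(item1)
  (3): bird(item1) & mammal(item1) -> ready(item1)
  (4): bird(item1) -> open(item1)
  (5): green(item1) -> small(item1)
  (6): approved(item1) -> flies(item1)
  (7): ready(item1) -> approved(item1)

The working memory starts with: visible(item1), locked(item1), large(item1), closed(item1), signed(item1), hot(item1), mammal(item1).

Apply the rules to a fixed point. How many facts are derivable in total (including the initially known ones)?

12

Round 1 — (2), derive bird(item1).
Round 2 — (3), (4), derive ready(item1), open(item1).
Round 3 — (7), derive approved(item1).
Round 4 — (6), derive flies(item1).
Closure: {approved(item1), bird(item1), closed(item1), flies(item1), hot(item1), large(item1), locked(item1), mammal(item1), open(item1), ready(item1), signed(item1), visible(item1)} — 12 facts.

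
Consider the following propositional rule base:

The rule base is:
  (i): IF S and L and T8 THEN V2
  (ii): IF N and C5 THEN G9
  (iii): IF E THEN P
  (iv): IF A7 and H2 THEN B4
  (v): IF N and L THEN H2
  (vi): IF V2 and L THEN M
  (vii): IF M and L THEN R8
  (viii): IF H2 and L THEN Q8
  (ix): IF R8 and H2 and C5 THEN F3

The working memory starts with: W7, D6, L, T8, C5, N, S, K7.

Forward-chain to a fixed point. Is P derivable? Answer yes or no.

Round 1 fires (i), (ii), (v), giving V2, G9, H2.
Round 2 fires (vi), (viii), giving M, Q8.
Round 3 fires (vii), giving R8.
Round 4 fires (ix), giving F3.
Fixed point reached. P is concluded only by (iii); (iii) needs E (never derived).

no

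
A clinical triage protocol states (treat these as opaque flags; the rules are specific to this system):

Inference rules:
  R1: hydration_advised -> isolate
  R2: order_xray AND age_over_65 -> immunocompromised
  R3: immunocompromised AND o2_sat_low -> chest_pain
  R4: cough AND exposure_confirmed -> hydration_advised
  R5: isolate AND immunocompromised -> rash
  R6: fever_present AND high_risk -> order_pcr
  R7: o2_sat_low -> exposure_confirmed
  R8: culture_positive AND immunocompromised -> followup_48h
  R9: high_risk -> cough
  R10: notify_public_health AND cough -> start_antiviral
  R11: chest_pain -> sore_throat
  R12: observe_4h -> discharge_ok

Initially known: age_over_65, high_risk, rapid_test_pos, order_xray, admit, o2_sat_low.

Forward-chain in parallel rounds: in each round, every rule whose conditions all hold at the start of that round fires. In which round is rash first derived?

Round 1 fires R2, R7, R9, giving immunocompromised, exposure_confirmed, cough.
Round 2 fires R3, R4, giving chest_pain, hydration_advised.
Round 3 fires R1, R11, giving isolate, sore_throat.
Round 4 fires R5, giving rash.
rash first appears in round 4.

4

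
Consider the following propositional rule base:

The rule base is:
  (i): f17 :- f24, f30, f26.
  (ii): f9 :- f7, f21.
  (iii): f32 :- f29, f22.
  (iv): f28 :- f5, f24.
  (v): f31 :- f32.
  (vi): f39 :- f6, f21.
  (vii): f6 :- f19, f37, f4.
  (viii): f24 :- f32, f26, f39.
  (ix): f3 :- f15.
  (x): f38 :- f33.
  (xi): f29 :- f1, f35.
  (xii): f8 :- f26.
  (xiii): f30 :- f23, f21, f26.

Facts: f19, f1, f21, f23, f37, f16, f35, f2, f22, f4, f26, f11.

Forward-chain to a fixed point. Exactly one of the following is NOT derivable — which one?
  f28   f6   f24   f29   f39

f28

Round 1: (vii) [f6 :- f19, f37, f4.]; (xi) [f29 :- f1, f35.]; (xii) [f8 :- f26.]; (xiii) [f30 :- f23, f21, f26.]. Adds f6, f29, f8, f30.
Round 2: (iii) [f32 :- f29, f22.]; (vi) [f39 :- f6, f21.]. Adds f32, f39.
Round 3: (v) [f31 :- f32.]; (viii) [f24 :- f32, f26, f39.]. Adds f31, f24.
Round 4: (i) [f17 :- f24, f30, f26.]. Adds f17.
Derived: f29 (round 1), f39 (round 2), f6 (round 1), f24 (round 3). f28 never appears in any round.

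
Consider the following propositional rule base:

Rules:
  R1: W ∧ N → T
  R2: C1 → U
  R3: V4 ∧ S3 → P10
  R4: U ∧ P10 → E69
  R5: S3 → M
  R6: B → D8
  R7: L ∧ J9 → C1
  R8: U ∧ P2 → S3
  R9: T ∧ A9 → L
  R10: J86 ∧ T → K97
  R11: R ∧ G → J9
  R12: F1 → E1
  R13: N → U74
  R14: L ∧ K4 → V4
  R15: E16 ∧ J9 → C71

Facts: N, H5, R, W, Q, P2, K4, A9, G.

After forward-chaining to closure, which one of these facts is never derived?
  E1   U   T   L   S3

E1

Round 1 fires R1, R11, R13, giving T, J9, U74.
Round 2 fires R9, giving L.
Round 3 fires R7, R14, giving C1, V4.
Round 4 fires R2, giving U.
Round 5 fires R8, giving S3.
Round 6 fires R3, R5, giving P10, M.
Round 7 fires R4, giving E69.
Derived: U (round 4), T (round 1), S3 (round 5), L (round 2). E1 never appears in any round.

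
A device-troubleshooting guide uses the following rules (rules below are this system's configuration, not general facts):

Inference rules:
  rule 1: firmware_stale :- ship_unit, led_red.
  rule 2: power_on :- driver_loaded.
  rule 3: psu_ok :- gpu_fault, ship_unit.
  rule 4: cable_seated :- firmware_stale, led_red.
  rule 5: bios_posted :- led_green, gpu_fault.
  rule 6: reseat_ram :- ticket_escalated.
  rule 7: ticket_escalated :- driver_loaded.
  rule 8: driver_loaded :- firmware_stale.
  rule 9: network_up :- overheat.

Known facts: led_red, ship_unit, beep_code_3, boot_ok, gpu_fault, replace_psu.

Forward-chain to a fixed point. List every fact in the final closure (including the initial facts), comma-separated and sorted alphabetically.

beep_code_3, boot_ok, cable_seated, driver_loaded, firmware_stale, gpu_fault, led_red, power_on, psu_ok, replace_psu, reseat_ram, ship_unit, ticket_escalated

Round 1 fires rule 1, rule 3, giving firmware_stale, psu_ok.
Round 2 fires rule 4, rule 8, giving cable_seated, driver_loaded.
Round 3 fires rule 2, rule 7, giving power_on, ticket_escalated.
Round 4 fires rule 6, giving reseat_ram.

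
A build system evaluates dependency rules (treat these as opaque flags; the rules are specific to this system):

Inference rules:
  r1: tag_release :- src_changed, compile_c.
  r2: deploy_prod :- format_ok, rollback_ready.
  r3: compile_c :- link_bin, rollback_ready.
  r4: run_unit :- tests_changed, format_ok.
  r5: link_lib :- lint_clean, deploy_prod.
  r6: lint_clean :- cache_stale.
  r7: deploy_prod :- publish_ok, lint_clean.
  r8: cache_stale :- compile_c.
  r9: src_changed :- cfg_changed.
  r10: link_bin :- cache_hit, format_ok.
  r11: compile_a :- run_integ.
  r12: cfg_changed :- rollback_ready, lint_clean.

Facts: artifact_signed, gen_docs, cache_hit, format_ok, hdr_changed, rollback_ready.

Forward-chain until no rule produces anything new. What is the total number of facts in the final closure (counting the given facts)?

[1] r2 [deploy_prod :- format_ok, rollback_ready.]; r10 [link_bin :- cache_hit, format_ok.]. ⇒ new: deploy_prod, link_bin.
[2] r3 [compile_c :- link_bin, rollback_ready.]. ⇒ new: compile_c.
[3] r8 [cache_stale :- compile_c.]. ⇒ new: cache_stale.
[4] r6 [lint_clean :- cache_stale.]. ⇒ new: lint_clean.
[5] r5 [link_lib :- lint_clean, deploy_prod.]; r12 [cfg_changed :- rollback_ready, lint_clean.]. ⇒ new: link_lib, cfg_changed.
[6] r9 [src_changed :- cfg_changed.]. ⇒ new: src_changed.
[7] r1 [tag_release :- src_changed, compile_c.]. ⇒ new: tag_release.
Closure: {artifact_signed, cache_hit, cache_stale, cfg_changed, compile_c, deploy_prod, format_ok, gen_docs, hdr_changed, link_bin, link_lib, lint_clean, rollback_ready, src_changed, tag_release} — 15 facts.

15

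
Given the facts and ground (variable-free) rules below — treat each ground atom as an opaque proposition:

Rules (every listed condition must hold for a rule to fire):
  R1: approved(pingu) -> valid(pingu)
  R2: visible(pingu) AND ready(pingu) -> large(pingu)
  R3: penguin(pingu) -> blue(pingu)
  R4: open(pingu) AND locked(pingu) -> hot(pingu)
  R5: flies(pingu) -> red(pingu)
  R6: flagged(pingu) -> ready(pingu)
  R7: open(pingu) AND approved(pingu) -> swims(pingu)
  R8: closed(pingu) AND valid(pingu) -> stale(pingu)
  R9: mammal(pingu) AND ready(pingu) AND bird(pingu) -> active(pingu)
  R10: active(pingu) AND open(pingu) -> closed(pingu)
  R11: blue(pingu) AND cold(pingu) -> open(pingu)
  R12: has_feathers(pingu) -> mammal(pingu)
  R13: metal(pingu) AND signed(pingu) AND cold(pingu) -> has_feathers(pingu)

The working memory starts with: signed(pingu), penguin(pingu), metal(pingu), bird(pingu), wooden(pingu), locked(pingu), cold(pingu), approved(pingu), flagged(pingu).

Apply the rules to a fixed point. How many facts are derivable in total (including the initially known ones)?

Round 1: R1 [approved(pingu) -> valid(pingu)]; R3 [penguin(pingu) -> blue(pingu)]; R6 [flagged(pingu) -> ready(pingu)]; R13 [metal(pingu) AND signed(pingu) AND cold(pingu) -> has_feathers(pingu)]. Adds valid(pingu), blue(pingu), ready(pingu), has_feathers(pingu).
Round 2: R11 [blue(pingu) AND cold(pingu) -> open(pingu)]; R12 [has_feathers(pingu) -> mammal(pingu)]. Adds open(pingu), mammal(pingu).
Round 3: R4 [open(pingu) AND locked(pingu) -> hot(pingu)]; R7 [open(pingu) AND approved(pingu) -> swims(pingu)]; R9 [mammal(pingu) AND ready(pingu) AND bird(pingu) -> active(pingu)]. Adds hot(pingu), swims(pingu), active(pingu).
Round 4: R10 [active(pingu) AND open(pingu) -> closed(pingu)]. Adds closed(pingu).
Round 5: R8 [closed(pingu) AND valid(pingu) -> stale(pingu)]. Adds stale(pingu).
Closure: {active(pingu), approved(pingu), bird(pingu), blue(pingu), closed(pingu), cold(pingu), flagged(pingu), has_feathers(pingu), hot(pingu), locked(pingu), mammal(pingu), metal(pingu), open(pingu), penguin(pingu), ready(pingu), signed(pingu), stale(pingu), swims(pingu), valid(pingu), wooden(pingu)} — 20 facts.

20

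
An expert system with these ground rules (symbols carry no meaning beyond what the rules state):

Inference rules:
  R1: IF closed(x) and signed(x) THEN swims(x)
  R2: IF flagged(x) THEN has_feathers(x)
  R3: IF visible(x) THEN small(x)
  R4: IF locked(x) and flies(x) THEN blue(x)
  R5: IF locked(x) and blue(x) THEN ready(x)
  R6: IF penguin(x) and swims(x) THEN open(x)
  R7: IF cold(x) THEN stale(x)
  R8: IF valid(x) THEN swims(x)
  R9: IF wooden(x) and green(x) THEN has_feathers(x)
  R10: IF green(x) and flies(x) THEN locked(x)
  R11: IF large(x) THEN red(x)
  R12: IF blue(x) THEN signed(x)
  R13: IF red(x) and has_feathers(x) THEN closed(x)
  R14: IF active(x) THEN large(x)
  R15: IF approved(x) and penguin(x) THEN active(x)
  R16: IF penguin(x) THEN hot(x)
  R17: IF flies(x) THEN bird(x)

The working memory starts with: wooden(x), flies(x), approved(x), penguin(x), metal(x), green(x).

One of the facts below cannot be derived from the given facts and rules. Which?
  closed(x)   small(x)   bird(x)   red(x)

small(x)

Round 1: R9 [IF wooden(x) and green(x) THEN has_feathers(x)]; R10 [IF green(x) and flies(x) THEN locked(x)]; R15 [IF approved(x) and penguin(x) THEN active(x)]; R16 [IF penguin(x) THEN hot(x)]; R17 [IF flies(x) THEN bird(x)]. New: has_feathers(x), locked(x), active(x), hot(x), bird(x).
Round 2: R4 [IF locked(x) and flies(x) THEN blue(x)]; R14 [IF active(x) THEN large(x)]. New: blue(x), large(x).
Round 3: R5 [IF locked(x) and blue(x) THEN ready(x)]; R11 [IF large(x) THEN red(x)]; R12 [IF blue(x) THEN signed(x)]. New: ready(x), red(x), signed(x).
Round 4: R13 [IF red(x) and has_feathers(x) THEN closed(x)]. New: closed(x).
Round 5: R1 [IF closed(x) and signed(x) THEN swims(x)]. New: swims(x).
Round 6: R6 [IF penguin(x) and swims(x) THEN open(x)]. New: open(x).
Derived: closed(x) (round 4), bird(x) (round 1), red(x) (round 3). small(x) never appears in any round.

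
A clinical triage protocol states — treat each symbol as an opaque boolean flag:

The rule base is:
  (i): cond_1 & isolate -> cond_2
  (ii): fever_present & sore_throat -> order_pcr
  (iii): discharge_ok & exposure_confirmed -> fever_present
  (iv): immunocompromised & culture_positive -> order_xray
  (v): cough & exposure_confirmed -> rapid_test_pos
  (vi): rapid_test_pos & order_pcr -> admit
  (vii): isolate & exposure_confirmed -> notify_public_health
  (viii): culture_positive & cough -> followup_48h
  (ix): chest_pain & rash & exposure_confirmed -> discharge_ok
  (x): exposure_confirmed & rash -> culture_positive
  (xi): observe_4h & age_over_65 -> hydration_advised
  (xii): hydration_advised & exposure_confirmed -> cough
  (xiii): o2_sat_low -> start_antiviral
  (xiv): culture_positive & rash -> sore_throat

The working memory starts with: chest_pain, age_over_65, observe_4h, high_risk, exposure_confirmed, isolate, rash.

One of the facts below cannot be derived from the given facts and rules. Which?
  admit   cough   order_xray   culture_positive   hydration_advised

order_xray

[1] (vii) [isolate & exposure_confirmed -> notify_public_health]; (ix) [chest_pain & rash & exposure_confirmed -> discharge_ok]; (x) [exposure_confirmed & rash -> culture_positive]; (xi) [observe_4h & age_over_65 -> hydration_advised]. ⇒ new: notify_public_health, discharge_ok, culture_positive, hydration_advised.
[2] (iii) [discharge_ok & exposure_confirmed -> fever_present]; (xii) [hydration_advised & exposure_confirmed -> cough]; (xiv) [culture_positive & rash -> sore_throat]. ⇒ new: fever_present, cough, sore_throat.
[3] (ii) [fever_present & sore_throat -> order_pcr]; (v) [cough & exposure_confirmed -> rapid_test_pos]; (viii) [culture_positive & cough -> followup_48h]. ⇒ new: order_pcr, rapid_test_pos, followup_48h.
[4] (vi) [rapid_test_pos & order_pcr -> admit]. ⇒ new: admit.
Derived: admit (round 4), hydration_advised (round 1), cough (round 2), culture_positive (round 1). order_xray never appears in any round.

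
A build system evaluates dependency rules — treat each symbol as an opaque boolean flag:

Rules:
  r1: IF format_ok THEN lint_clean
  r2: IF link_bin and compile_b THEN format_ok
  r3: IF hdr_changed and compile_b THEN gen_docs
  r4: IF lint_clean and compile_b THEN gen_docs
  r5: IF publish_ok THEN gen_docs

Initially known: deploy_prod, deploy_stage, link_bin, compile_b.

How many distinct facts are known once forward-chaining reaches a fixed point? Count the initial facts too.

[1] r2 [IF link_bin and compile_b THEN format_ok]. ⇒ new: format_ok.
[2] r1 [IF format_ok THEN lint_clean]. ⇒ new: lint_clean.
[3] r4 [IF lint_clean and compile_b THEN gen_docs]. ⇒ new: gen_docs.
Closure: {compile_b, deploy_prod, deploy_stage, format_ok, gen_docs, link_bin, lint_clean} — 7 facts.

7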